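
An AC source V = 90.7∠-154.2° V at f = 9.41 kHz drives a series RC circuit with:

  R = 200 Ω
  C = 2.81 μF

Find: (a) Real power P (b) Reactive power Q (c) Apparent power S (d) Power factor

Step 1 — Angular frequency: ω = 2π·f = 2π·9410 = 5.912e+04 rad/s.
Step 2 — Component impedances:
  R: Z = R = 200 Ω
  C: Z = 1/(jωC) = -j/(ω·C) = 0 - j6.019 Ω
Step 3 — Series combination: Z_total = R + C = 200 - j6.019 Ω = 200.1∠-1.7° Ω.
Step 4 — Source phasor: V = 90.7∠-154.2° V = -81.66 - j39.48 V.
Step 5 — Current: I = V / Z = -0.402 - j0.2095 A = 0.4533∠-152.5° A.
Step 6 — Complex power: S = V·I* = 41.1 - j1.237 VA.
Step 7 — Real power: P = Re(S) = 41.1 W.
Step 8 — Reactive power: Q = Im(S) = -1.237 VAR.
Step 9 — Apparent power: |S| = 41.11 VA.
Step 10 — Power factor: PF = P/|S| = 0.9995 (leading).

(a) P = 41.1 W  (b) Q = -1.237 VAR  (c) S = 41.11 VA  (d) PF = 0.9995 (leading)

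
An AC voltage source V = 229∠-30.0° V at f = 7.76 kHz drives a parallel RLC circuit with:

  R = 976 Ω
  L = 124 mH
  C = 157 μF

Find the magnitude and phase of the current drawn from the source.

Step 1 — Angular frequency: ω = 2π·f = 2π·7760 = 4.876e+04 rad/s.
Step 2 — Component impedances:
  R: Z = R = 976 Ω
  L: Z = jωL = j·4.876e+04·0.124 = 0 + j6046 Ω
  C: Z = 1/(jωC) = -j/(ω·C) = 0 - j0.1306 Ω
Step 3 — Parallel combination: 1/Z_total = 1/R + 1/L + 1/C; Z_total = 1.749e-05 - j0.1306 Ω = 0.1306∠-90.0° Ω.
Step 4 — Source phasor: V = 229∠-30.0° V = 198.3 - j114.5 V.
Step 5 — Ohm's law: I = V / Z_total = (198.3 - j114.5) / (1.749e-05 - j0.1306) = 876.7 + j1518 A.
Step 6 — Convert to polar: |I| = 1753 A, ∠I = 60.0°.

I = 1753∠60.0° A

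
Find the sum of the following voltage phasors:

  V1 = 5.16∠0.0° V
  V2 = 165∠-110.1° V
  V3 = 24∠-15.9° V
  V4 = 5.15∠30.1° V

Step 1 — Convert each phasor to rectangular form:
  V1 = 5.16·(cos(0.0°) + j·sin(0.0°)) = 5.16 V
  V2 = 165·(cos(-110.1°) + j·sin(-110.1°)) = -56.7 - j155 V
  V3 = 24·(cos(-15.9°) + j·sin(-15.9°)) = 23.08 - j6.575 V
  V4 = 5.15·(cos(30.1°) + j·sin(30.1°)) = 4.456 + j2.583 V
Step 2 — Sum components: V_total = -24.01 - j158.9 V.
Step 3 — Convert to polar: |V_total| = 160.7 V, ∠V_total = -98.6°.

V_total = 160.7∠-98.6° V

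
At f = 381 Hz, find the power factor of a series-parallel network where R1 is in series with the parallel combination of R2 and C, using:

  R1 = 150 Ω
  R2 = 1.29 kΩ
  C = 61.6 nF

Step 1 — Angular frequency: ω = 2π·f = 2π·381 = 2394 rad/s.
Step 2 — Component impedances:
  R1: Z = R = 150 Ω
  R2: Z = R = 1290 Ω
  C: Z = 1/(jωC) = -j/(ω·C) = 0 - j6781 Ω
Step 3 — Parallel branch: R2 || C = 1/(1/R2 + 1/C) = 1245 - j236.8 Ω.
Step 4 — Series with R1: Z_total = R1 + (R2 || C) = 1395 - j236.8 Ω = 1415∠-9.6° Ω.
Step 5 — Power factor: PF = cos(φ) = Re(Z)/|Z| = 1395/1415 = 0.9859.
Step 6 — Type: Im(Z) = -236.8 ⇒ leading (phase φ = -9.6°).

PF = 0.9859 (leading, φ = -9.6°)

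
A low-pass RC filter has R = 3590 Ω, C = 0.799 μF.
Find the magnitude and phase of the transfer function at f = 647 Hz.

Step 1 — Angular frequency: ω = 2π·647 = 4065 rad/s.
Step 2 — Transfer function: H(jω) = 1/(1 + jωRC).
Step 3 — Denominator: 1 + jωRC = 1 + j·4065·3590·7.99e-07 = 1 + j11.66.
Step 4 — H = 0.007301 - j0.08513.
Step 5 — Magnitude: |H| = 0.08544 (-21.4 dB); phase: φ = -85.1°.

|H| = 0.08544 (-21.4 dB), φ = -85.1°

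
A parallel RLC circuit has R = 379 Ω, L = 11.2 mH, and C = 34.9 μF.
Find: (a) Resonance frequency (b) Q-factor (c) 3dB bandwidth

Step 1 — Resonance: ω₀ = 1/√(LC) = 1/√(0.0112·3.49e-05) = 1599 rad/s.
Step 2 — f₀ = ω₀/(2π) = 254.6 Hz.
Step 3 — Parallel Q: Q = R/(ω₀L) = 379/(1599·0.0112) = 21.16.
Step 4 — Bandwidth: Δω = ω₀/Q = 75.6 rad/s; BW = Δω/(2π) = 12.03 Hz.

(a) f₀ = 254.6 Hz  (b) Q = 21.16  (c) BW = 12.03 Hz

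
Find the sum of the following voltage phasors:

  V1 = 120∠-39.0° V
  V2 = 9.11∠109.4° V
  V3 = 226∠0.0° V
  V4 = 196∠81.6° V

Step 1 — Convert each phasor to rectangular form:
  V1 = 120·(cos(-39.0°) + j·sin(-39.0°)) = 93.26 - j75.52 V
  V2 = 9.11·(cos(109.4°) + j·sin(109.4°)) = -3.026 + j8.593 V
  V3 = 226·(cos(0.0°) + j·sin(0.0°)) = 226 V
  V4 = 196·(cos(81.6°) + j·sin(81.6°)) = 28.63 + j193.9 V
Step 2 — Sum components: V_total = 344.9 + j127 V.
Step 3 — Convert to polar: |V_total| = 367.5 V, ∠V_total = 20.2°.

V_total = 367.5∠20.2° V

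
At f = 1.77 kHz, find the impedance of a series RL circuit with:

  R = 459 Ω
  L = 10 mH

Step 1 — Angular frequency: ω = 2π·f = 2π·1770 = 1.112e+04 rad/s.
Step 2 — Component impedances:
  R: Z = R = 459 Ω
  L: Z = jωL = j·1.112e+04·0.01 = 0 + j111.2 Ω
Step 3 — Series combination: Z_total = R + L = 459 + j111.2 Ω = 472.3∠13.6° Ω.

Z = 459 + j111.2 Ω = 472.3∠13.6° Ω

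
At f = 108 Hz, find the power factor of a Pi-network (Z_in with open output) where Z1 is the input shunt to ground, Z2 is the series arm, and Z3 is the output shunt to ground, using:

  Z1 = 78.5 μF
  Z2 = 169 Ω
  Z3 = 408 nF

Step 1 — Angular frequency: ω = 2π·f = 2π·108 = 678.6 rad/s.
Step 2 — Component impedances:
  Z1: Z = 1/(jωC) = -j/(ω·C) = 0 - j18.77 Ω
  Z2: Z = R = 169 Ω
  Z3: Z = 1/(jωC) = -j/(ω·C) = 0 - j3612 Ω
Step 3 — With open output, the series arm Z2 and the output shunt Z3 appear in series to ground: Z2 + Z3 = 169 - j3612 Ω.
Step 4 — Parallel with input shunt Z1: Z_in = Z1 || (Z2 + Z3) = 0.004508 - j18.68 Ω = 18.68∠-90.0° Ω.
Step 5 — Power factor: PF = cos(φ) = Re(Z)/|Z| = 0.0045084/18.676 = 0.0002414.
Step 6 — Type: Im(Z) = -18.68 ⇒ leading (phase φ = -90.0°).

PF = 0.0002414 (leading, φ = -90.0°)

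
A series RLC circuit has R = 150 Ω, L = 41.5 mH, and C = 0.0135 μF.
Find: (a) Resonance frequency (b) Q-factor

Step 1 — Resonance condition Im(Z)=0 gives ω₀ = 1/√(LC).
Step 2 — ω₀ = 1/√(0.0415·1.35e-08) = 4.225e+04 rad/s.
Step 3 — f₀ = ω₀/(2π) = 6724 Hz.
Step 4 — Series Q: Q = ω₀L/R = 4.225e+04·0.0415/150 = 11.69.

(a) f₀ = 6724 Hz  (b) Q = 11.69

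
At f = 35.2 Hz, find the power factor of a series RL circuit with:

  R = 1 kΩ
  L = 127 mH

Step 1 — Angular frequency: ω = 2π·f = 2π·35.2 = 221.2 rad/s.
Step 2 — Component impedances:
  R: Z = R = 1000 Ω
  L: Z = jωL = j·221.2·0.127 = 0 + j28.09 Ω
Step 3 — Series combination: Z_total = R + L = 1000 + j28.09 Ω = 1000∠1.6° Ω.
Step 4 — Power factor: PF = cos(φ) = Re(Z)/|Z| = 1000/1000.4 = 0.9996.
Step 5 — Type: Im(Z) = 28.09 ⇒ lagging (phase φ = 1.6°).

PF = 0.9996 (lagging, φ = 1.6°)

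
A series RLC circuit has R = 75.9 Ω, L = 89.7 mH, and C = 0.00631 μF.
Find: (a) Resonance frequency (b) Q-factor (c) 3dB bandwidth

Step 1 — Resonance: ω₀ = 1/√(LC) = 1/√(0.0897·6.31e-09) = 4.203e+04 rad/s.
Step 2 — f₀ = ω₀/(2π) = 6690 Hz.
Step 3 — Series Q: Q = ω₀L/R = 4.203e+04·0.0897/75.9 = 49.68.
Step 4 — Bandwidth: Δω = ω₀/Q = 846.2 rad/s; BW = Δω/(2π) = 134.7 Hz.

(a) f₀ = 6690 Hz  (b) Q = 49.68  (c) BW = 134.7 Hz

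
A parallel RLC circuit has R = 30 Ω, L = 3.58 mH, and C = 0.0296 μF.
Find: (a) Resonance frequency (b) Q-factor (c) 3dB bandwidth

Step 1 — Resonance: ω₀ = 1/√(LC) = 1/√(0.00358·2.96e-08) = 9.714e+04 rad/s.
Step 2 — f₀ = ω₀/(2π) = 1.546e+04 Hz.
Step 3 — Parallel Q: Q = R/(ω₀L) = 30/(9.714e+04·0.00358) = 0.08626.
Step 4 — Bandwidth: Δω = ω₀/Q = 1.126e+06 rad/s; BW = Δω/(2π) = 1.792e+05 Hz.

(a) f₀ = 1.546e+04 Hz  (b) Q = 0.08626  (c) BW = 1.792e+05 Hz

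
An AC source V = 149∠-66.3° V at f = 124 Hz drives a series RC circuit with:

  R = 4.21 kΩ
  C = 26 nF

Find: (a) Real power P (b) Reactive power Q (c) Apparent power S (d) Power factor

Step 1 — Angular frequency: ω = 2π·f = 2π·124 = 779.1 rad/s.
Step 2 — Component impedances:
  R: Z = R = 4210 Ω
  C: Z = 1/(jωC) = -j/(ω·C) = 0 - j4.937e+04 Ω
Step 3 — Series combination: Z_total = R + C = 4210 - j4.937e+04 Ω = 4.954e+04∠-85.1° Ω.
Step 4 — Source phasor: V = 149∠-66.3° V = 59.89 - j136.4 V.
Step 5 — Current: I = V / Z = 0.002846 + j0.0009704 A = 0.003007∠18.8° A.
Step 6 — Complex power: S = V·I* = 0.03808 - j0.4465 VA.
Step 7 — Real power: P = Re(S) = 0.03808 W.
Step 8 — Reactive power: Q = Im(S) = -0.4465 VAR.
Step 9 — Apparent power: |S| = 0.4481 VA.
Step 10 — Power factor: PF = P/|S| = 0.08497 (leading).

(a) P = 0.03808 W  (b) Q = -0.4465 VAR  (c) S = 0.4481 VA  (d) PF = 0.08497 (leading)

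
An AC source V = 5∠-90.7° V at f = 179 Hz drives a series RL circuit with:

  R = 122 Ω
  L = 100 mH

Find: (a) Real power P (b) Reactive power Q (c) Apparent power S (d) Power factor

Step 1 — Angular frequency: ω = 2π·f = 2π·179 = 1125 rad/s.
Step 2 — Component impedances:
  R: Z = R = 122 Ω
  L: Z = jωL = j·1125·0.1 = 0 + j112.5 Ω
Step 3 — Series combination: Z_total = R + L = 122 + j112.5 Ω = 165.9∠42.7° Ω.
Step 4 — Source phasor: V = 5∠-90.7° V = -0.06109 - j5 V.
Step 5 — Current: I = V / Z = -0.02069 - j0.0219 A = 0.03013∠-133.4° A.
Step 6 — Complex power: S = V·I* = 0.1108 + j0.1021 VA.
Step 7 — Real power: P = Re(S) = 0.1108 W.
Step 8 — Reactive power: Q = Im(S) = 0.1021 VAR.
Step 9 — Apparent power: |S| = 0.1507 VA.
Step 10 — Power factor: PF = P/|S| = 0.7352 (lagging).

(a) P = 0.1108 W  (b) Q = 0.1021 VAR  (c) S = 0.1507 VA  (d) PF = 0.7352 (lagging)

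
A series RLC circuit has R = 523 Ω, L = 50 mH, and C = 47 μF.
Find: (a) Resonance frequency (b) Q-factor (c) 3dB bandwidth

Step 1 — Resonance: ω₀ = 1/√(LC) = 1/√(0.05·4.7e-05) = 652.3 rad/s.
Step 2 — f₀ = ω₀/(2π) = 103.8 Hz.
Step 3 — Series Q: Q = ω₀L/R = 652.3·0.05/523 = 0.06236.
Step 4 — Bandwidth: Δω = ω₀/Q = 1.046e+04 rad/s; BW = Δω/(2π) = 1665 Hz.

(a) f₀ = 103.8 Hz  (b) Q = 0.06236  (c) BW = 1665 Hz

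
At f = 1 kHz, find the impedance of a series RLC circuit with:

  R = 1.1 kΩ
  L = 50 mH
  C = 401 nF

Step 1 — Angular frequency: ω = 2π·f = 2π·1000 = 6283 rad/s.
Step 2 — Component impedances:
  R: Z = R = 1100 Ω
  L: Z = jωL = j·6283·0.05 = 0 + j314.2 Ω
  C: Z = 1/(jωC) = -j/(ω·C) = 0 - j396.9 Ω
Step 3 — Series combination: Z_total = R + L + C = 1100 - j82.74 Ω = 1103∠-4.3° Ω.

Z = 1100 - j82.74 Ω = 1103∠-4.3° Ω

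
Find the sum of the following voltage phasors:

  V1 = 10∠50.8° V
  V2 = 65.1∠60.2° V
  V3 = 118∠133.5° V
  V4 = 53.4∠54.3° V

Step 1 — Convert each phasor to rectangular form:
  V1 = 10·(cos(50.8°) + j·sin(50.8°)) = 6.32 + j7.749 V
  V2 = 65.1·(cos(60.2°) + j·sin(60.2°)) = 32.35 + j56.49 V
  V3 = 118·(cos(133.5°) + j·sin(133.5°)) = -81.23 + j85.59 V
  V4 = 53.4·(cos(54.3°) + j·sin(54.3°)) = 31.16 + j43.37 V
Step 2 — Sum components: V_total = -11.39 + j193.2 V.
Step 3 — Convert to polar: |V_total| = 193.5 V, ∠V_total = 93.4°.

V_total = 193.5∠93.4° V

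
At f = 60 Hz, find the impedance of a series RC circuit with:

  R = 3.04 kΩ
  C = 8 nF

Step 1 — Angular frequency: ω = 2π·f = 2π·60 = 377 rad/s.
Step 2 — Component impedances:
  R: Z = R = 3040 Ω
  C: Z = 1/(jωC) = -j/(ω·C) = 0 - j3.316e+05 Ω
Step 3 — Series combination: Z_total = R + C = 3040 - j3.316e+05 Ω = 3.316e+05∠-89.5° Ω.

Z = 3040 - j3.316e+05 Ω = 3.316e+05∠-89.5° Ω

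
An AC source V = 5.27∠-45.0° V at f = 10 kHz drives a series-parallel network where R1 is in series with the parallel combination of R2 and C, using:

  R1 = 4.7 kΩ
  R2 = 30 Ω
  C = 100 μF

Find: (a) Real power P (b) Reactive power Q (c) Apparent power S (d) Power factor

Step 1 — Angular frequency: ω = 2π·f = 2π·1e+04 = 6.283e+04 rad/s.
Step 2 — Component impedances:
  R1: Z = R = 4700 Ω
  R2: Z = R = 30 Ω
  C: Z = 1/(jωC) = -j/(ω·C) = 0 - j0.1592 Ω
Step 3 — Parallel branch: R2 || C = 1/(1/R2 + 1/C) = 0.0008443 - j0.1592 Ω.
Step 4 — Series with R1: Z_total = R1 + (R2 || C) = 4700 - j0.1592 Ω = 4700∠-0.0° Ω.
Step 5 — Source phasor: V = 5.27∠-45.0° V = 3.726 - j3.726 V.
Step 6 — Current: I = V / Z = 0.0007929 - j0.0007928 A = 0.001121∠-45.0° A.
Step 7 — Complex power: S = V·I* = 0.005909 - j2.001e-07 VA.
Step 8 — Real power: P = Re(S) = 0.005909 W.
Step 9 — Reactive power: Q = Im(S) = -2.001e-07 VAR.
Step 10 — Apparent power: |S| = 0.005909 VA.
Step 11 — Power factor: PF = P/|S| = 1 (leading).

(a) P = 0.005909 W  (b) Q = -2.001e-07 VAR  (c) S = 0.005909 VA  (d) PF = 1 (leading)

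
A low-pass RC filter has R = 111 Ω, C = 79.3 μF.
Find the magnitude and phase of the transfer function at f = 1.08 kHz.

Step 1 — Angular frequency: ω = 2π·1080 = 6786 rad/s.
Step 2 — Transfer function: H(jω) = 1/(1 + jωRC).
Step 3 — Denominator: 1 + jωRC = 1 + j·6786·111·7.93e-05 = 1 + j59.73.
Step 4 — H = 0.0002802 - j0.01674.
Step 5 — Magnitude: |H| = 0.01674 (-35.5 dB); phase: φ = -89.0°.

|H| = 0.01674 (-35.5 dB), φ = -89.0°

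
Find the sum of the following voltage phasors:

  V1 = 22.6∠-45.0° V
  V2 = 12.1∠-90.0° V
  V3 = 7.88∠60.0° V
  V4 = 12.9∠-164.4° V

Step 1 — Convert each phasor to rectangular form:
  V1 = 22.6·(cos(-45.0°) + j·sin(-45.0°)) = 15.98 - j15.98 V
  V2 = 12.1·(cos(-90.0°) + j·sin(-90.0°)) = 0 - j12.1 V
  V3 = 7.88·(cos(60.0°) + j·sin(60.0°)) = 3.94 + j6.824 V
  V4 = 12.9·(cos(-164.4°) + j·sin(-164.4°)) = -12.42 - j3.469 V
Step 2 — Sum components: V_total = 7.496 - j24.73 V.
Step 3 — Convert to polar: |V_total| = 25.84 V, ∠V_total = -73.1°.

V_total = 25.84∠-73.1° V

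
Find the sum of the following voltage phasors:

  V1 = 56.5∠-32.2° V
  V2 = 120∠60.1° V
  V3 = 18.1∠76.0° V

Step 1 — Convert each phasor to rectangular form:
  V1 = 56.5·(cos(-32.2°) + j·sin(-32.2°)) = 47.81 - j30.11 V
  V2 = 120·(cos(60.1°) + j·sin(60.1°)) = 59.82 + j104 V
  V3 = 18.1·(cos(76.0°) + j·sin(76.0°)) = 4.379 + j17.56 V
Step 2 — Sum components: V_total = 112 + j91.48 V.
Step 3 — Convert to polar: |V_total| = 144.6 V, ∠V_total = 39.2°.

V_total = 144.6∠39.2° V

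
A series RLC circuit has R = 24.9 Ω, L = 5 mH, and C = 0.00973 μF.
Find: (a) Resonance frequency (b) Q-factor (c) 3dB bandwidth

Step 1 — Resonance: ω₀ = 1/√(LC) = 1/√(0.005·9.73e-09) = 1.434e+05 rad/s.
Step 2 — f₀ = ω₀/(2π) = 2.282e+04 Hz.
Step 3 — Series Q: Q = ω₀L/R = 1.434e+05·0.005/24.9 = 28.79.
Step 4 — Bandwidth: Δω = ω₀/Q = 4980 rad/s; BW = Δω/(2π) = 792.6 Hz.

(a) f₀ = 2.282e+04 Hz  (b) Q = 28.79  (c) BW = 792.6 Hz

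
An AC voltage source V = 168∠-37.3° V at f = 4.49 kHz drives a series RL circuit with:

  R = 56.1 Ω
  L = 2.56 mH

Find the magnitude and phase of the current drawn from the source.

Step 1 — Angular frequency: ω = 2π·f = 2π·4490 = 2.821e+04 rad/s.
Step 2 — Component impedances:
  R: Z = R = 56.1 Ω
  L: Z = jωL = j·2.821e+04·0.00256 = 0 + j72.22 Ω
Step 3 — Series combination: Z_total = R + L = 56.1 + j72.22 Ω = 91.45∠52.2° Ω.
Step 4 — Source phasor: V = 168∠-37.3° V = 133.6 - j101.8 V.
Step 5 — Ohm's law: I = V / Z_total = (133.6 - j101.8) / (56.1 + j72.22) = 0.01729 - j1.837 A.
Step 6 — Convert to polar: |I| = 1.837 A, ∠I = -89.5°.

I = 1.837∠-89.5° A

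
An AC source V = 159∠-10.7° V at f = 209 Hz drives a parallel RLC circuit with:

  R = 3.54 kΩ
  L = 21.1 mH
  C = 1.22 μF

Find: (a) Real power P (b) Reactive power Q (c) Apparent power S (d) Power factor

Step 1 — Angular frequency: ω = 2π·f = 2π·209 = 1313 rad/s.
Step 2 — Component impedances:
  R: Z = R = 3540 Ω
  L: Z = jωL = j·1313·0.0211 = 0 + j27.71 Ω
  C: Z = 1/(jωC) = -j/(ω·C) = 0 - j624.2 Ω
Step 3 — Parallel combination: 1/Z_total = 1/R + 1/L + 1/C; Z_total = 0.2375 + j28.99 Ω = 28.99∠89.5° Ω.
Step 4 — Source phasor: V = 159∠-10.7° V = 156.2 - j29.52 V.
Step 5 — Current: I = V / Z = -0.974 - j5.397 A = 5.484∠-100.2° A.
Step 6 — Complex power: S = V·I* = 7.142 + j871.9 VA.
Step 7 — Real power: P = Re(S) = 7.142 W.
Step 8 — Reactive power: Q = Im(S) = 871.9 VAR.
Step 9 — Apparent power: |S| = 871.9 VA.
Step 10 — Power factor: PF = P/|S| = 0.008191 (lagging).

(a) P = 7.142 W  (b) Q = 871.9 VAR  (c) S = 871.9 VA  (d) PF = 0.008191 (lagging)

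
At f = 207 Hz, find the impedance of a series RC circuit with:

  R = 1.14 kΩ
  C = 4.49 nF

Step 1 — Angular frequency: ω = 2π·f = 2π·207 = 1301 rad/s.
Step 2 — Component impedances:
  R: Z = R = 1140 Ω
  C: Z = 1/(jωC) = -j/(ω·C) = 0 - j1.712e+05 Ω
Step 3 — Series combination: Z_total = R + C = 1140 - j1.712e+05 Ω = 1.712e+05∠-89.6° Ω.

Z = 1140 - j1.712e+05 Ω = 1.712e+05∠-89.6° Ω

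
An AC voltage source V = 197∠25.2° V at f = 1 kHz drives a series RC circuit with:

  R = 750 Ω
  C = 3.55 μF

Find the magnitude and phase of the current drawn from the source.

Step 1 — Angular frequency: ω = 2π·f = 2π·1000 = 6283 rad/s.
Step 2 — Component impedances:
  R: Z = R = 750 Ω
  C: Z = 1/(jωC) = -j/(ω·C) = 0 - j44.83 Ω
Step 3 — Series combination: Z_total = R + C = 750 - j44.83 Ω = 751.3∠-3.4° Ω.
Step 4 — Source phasor: V = 197∠25.2° V = 178.3 + j83.88 V.
Step 5 — Ohm's law: I = V / Z_total = (178.3 + j83.88) / (750 - j44.83) = 0.2302 + j0.1256 A.
Step 6 — Convert to polar: |I| = 0.2622 A, ∠I = 28.6°.

I = 0.2622∠28.6° A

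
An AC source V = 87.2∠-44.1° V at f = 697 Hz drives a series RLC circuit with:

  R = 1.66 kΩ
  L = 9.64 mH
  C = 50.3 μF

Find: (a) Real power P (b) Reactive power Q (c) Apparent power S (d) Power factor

Step 1 — Angular frequency: ω = 2π·f = 2π·697 = 4379 rad/s.
Step 2 — Component impedances:
  R: Z = R = 1660 Ω
  L: Z = jωL = j·4379·0.00964 = 0 + j42.22 Ω
  C: Z = 1/(jωC) = -j/(ω·C) = 0 - j4.54 Ω
Step 3 — Series combination: Z_total = R + L + C = 1660 + j37.68 Ω = 1660∠1.3° Ω.
Step 4 — Source phasor: V = 87.2∠-44.1° V = 62.62 - j60.68 V.
Step 5 — Current: I = V / Z = 0.03687 - j0.03739 A = 0.05252∠-45.4° A.
Step 6 — Complex power: S = V·I* = 4.578 + j0.1039 VA.
Step 7 — Real power: P = Re(S) = 4.578 W.
Step 8 — Reactive power: Q = Im(S) = 0.1039 VAR.
Step 9 — Apparent power: |S| = 4.579 VA.
Step 10 — Power factor: PF = P/|S| = 0.9997 (lagging).

(a) P = 4.578 W  (b) Q = 0.1039 VAR  (c) S = 4.579 VA  (d) PF = 0.9997 (lagging)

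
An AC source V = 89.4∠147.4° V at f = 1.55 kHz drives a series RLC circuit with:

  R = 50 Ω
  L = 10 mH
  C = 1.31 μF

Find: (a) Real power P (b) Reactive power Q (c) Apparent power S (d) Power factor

Step 1 — Angular frequency: ω = 2π·f = 2π·1550 = 9739 rad/s.
Step 2 — Component impedances:
  R: Z = R = 50 Ω
  L: Z = jωL = j·9739·0.01 = 0 + j97.39 Ω
  C: Z = 1/(jωC) = -j/(ω·C) = 0 - j78.38 Ω
Step 3 — Series combination: Z_total = R + L + C = 50 + j19.01 Ω = 53.49∠20.8° Ω.
Step 4 — Source phasor: V = 89.4∠147.4° V = -75.32 + j48.17 V.
Step 5 — Current: I = V / Z = -0.9961 + j1.342 A = 1.671∠126.6° A.
Step 6 — Complex power: S = V·I* = 139.7 + j53.09 VA.
Step 7 — Real power: P = Re(S) = 139.7 W.
Step 8 — Reactive power: Q = Im(S) = 53.09 VAR.
Step 9 — Apparent power: |S| = 149.4 VA.
Step 10 — Power factor: PF = P/|S| = 0.9347 (lagging).

(a) P = 139.7 W  (b) Q = 53.09 VAR  (c) S = 149.4 VA  (d) PF = 0.9347 (lagging)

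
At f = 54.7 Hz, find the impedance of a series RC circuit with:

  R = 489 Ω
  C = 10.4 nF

Step 1 — Angular frequency: ω = 2π·f = 2π·54.7 = 343.7 rad/s.
Step 2 — Component impedances:
  R: Z = R = 489 Ω
  C: Z = 1/(jωC) = -j/(ω·C) = 0 - j2.798e+05 Ω
Step 3 — Series combination: Z_total = R + C = 489 - j2.798e+05 Ω = 2.798e+05∠-89.9° Ω.

Z = 489 - j2.798e+05 Ω = 2.798e+05∠-89.9° Ω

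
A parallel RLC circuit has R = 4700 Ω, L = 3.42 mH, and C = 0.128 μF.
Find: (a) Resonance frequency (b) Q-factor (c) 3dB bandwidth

Step 1 — Resonance: ω₀ = 1/√(LC) = 1/√(0.00342·1.28e-07) = 4.779e+04 rad/s.
Step 2 — f₀ = ω₀/(2π) = 7607 Hz.
Step 3 — Parallel Q: Q = R/(ω₀L) = 4700/(4.779e+04·0.00342) = 28.75.
Step 4 — Bandwidth: Δω = ω₀/Q = 1662 rad/s; BW = Δω/(2π) = 264.6 Hz.

(a) f₀ = 7607 Hz  (b) Q = 28.75  (c) BW = 264.6 Hz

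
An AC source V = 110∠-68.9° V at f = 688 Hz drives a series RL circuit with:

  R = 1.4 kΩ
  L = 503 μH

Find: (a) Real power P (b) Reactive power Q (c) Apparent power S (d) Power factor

Step 1 — Angular frequency: ω = 2π·f = 2π·688 = 4323 rad/s.
Step 2 — Component impedances:
  R: Z = R = 1400 Ω
  L: Z = jωL = j·4323·0.000503 = 0 + j2.174 Ω
Step 3 — Series combination: Z_total = R + L = 1400 + j2.174 Ω = 1400∠0.1° Ω.
Step 4 — Source phasor: V = 110∠-68.9° V = 39.6 - j102.6 V.
Step 5 — Current: I = V / Z = 0.02817 - j0.07335 A = 0.07857∠-69.0° A.
Step 6 — Complex power: S = V·I* = 8.643 + j0.01342 VA.
Step 7 — Real power: P = Re(S) = 8.643 W.
Step 8 — Reactive power: Q = Im(S) = 0.01342 VAR.
Step 9 — Apparent power: |S| = 8.643 VA.
Step 10 — Power factor: PF = P/|S| = 1 (lagging).

(a) P = 8.643 W  (b) Q = 0.01342 VAR  (c) S = 8.643 VA  (d) PF = 1 (lagging)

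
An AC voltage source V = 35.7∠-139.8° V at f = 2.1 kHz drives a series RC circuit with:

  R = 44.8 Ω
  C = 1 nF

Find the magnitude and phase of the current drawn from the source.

Step 1 — Angular frequency: ω = 2π·f = 2π·2100 = 1.319e+04 rad/s.
Step 2 — Component impedances:
  R: Z = R = 44.8 Ω
  C: Z = 1/(jωC) = -j/(ω·C) = 0 - j7.579e+04 Ω
Step 3 — Series combination: Z_total = R + C = 44.8 - j7.579e+04 Ω = 7.579e+04∠-90.0° Ω.
Step 4 — Source phasor: V = 35.7∠-139.8° V = -27.27 - j23.04 V.
Step 5 — Ohm's law: I = V / Z_total = (-27.27 - j23.04) / (44.8 - j7.579e+04) = 0.0003038 - j0.00036 A.
Step 6 — Convert to polar: |I| = 0.0004711 A, ∠I = -49.8°.

I = 0.0004711∠-49.8° A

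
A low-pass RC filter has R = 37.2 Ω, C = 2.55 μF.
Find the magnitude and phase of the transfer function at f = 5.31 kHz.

Step 1 — Angular frequency: ω = 2π·5310 = 3.336e+04 rad/s.
Step 2 — Transfer function: H(jω) = 1/(1 + jωRC).
Step 3 — Denominator: 1 + jωRC = 1 + j·3.336e+04·37.2·2.55e-06 = 1 + j3.165.
Step 4 — H = 0.09077 - j0.2873.
Step 5 — Magnitude: |H| = 0.3013 (-10.4 dB); phase: φ = -72.5°.

|H| = 0.3013 (-10.4 dB), φ = -72.5°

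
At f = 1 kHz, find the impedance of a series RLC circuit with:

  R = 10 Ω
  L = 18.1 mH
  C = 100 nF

Step 1 — Angular frequency: ω = 2π·f = 2π·1000 = 6283 rad/s.
Step 2 — Component impedances:
  R: Z = R = 10 Ω
  L: Z = jωL = j·6283·0.0181 = 0 + j113.7 Ω
  C: Z = 1/(jωC) = -j/(ω·C) = 0 - j1592 Ω
Step 3 — Series combination: Z_total = R + L + C = 10 - j1478 Ω = 1478∠-89.6° Ω.

Z = 10 - j1478 Ω = 1478∠-89.6° Ω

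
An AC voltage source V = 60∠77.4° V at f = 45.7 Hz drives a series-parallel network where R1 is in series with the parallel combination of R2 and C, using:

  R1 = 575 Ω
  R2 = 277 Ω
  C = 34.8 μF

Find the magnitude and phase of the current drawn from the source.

Step 1 — Angular frequency: ω = 2π·f = 2π·45.7 = 287.1 rad/s.
Step 2 — Component impedances:
  R1: Z = R = 575 Ω
  R2: Z = R = 277 Ω
  C: Z = 1/(jωC) = -j/(ω·C) = 0 - j100.1 Ω
Step 3 — Parallel branch: R2 || C = 1/(1/R2 + 1/C) = 31.98 - j88.52 Ω.
Step 4 — Series with R1: Z_total = R1 + (R2 || C) = 607 - j88.52 Ω = 613.4∠-8.3° Ω.
Step 5 — Source phasor: V = 60∠77.4° V = 13.09 + j58.56 V.
Step 6 — Ohm's law: I = V / Z_total = (13.09 + j58.56) / (607 - j88.52) = 0.007338 + j0.09754 A.
Step 7 — Convert to polar: |I| = 0.09782 A, ∠I = 85.7°.

I = 0.09782∠85.7° A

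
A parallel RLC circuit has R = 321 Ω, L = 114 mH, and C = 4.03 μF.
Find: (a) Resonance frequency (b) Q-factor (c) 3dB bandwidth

Step 1 — Resonance: ω₀ = 1/√(LC) = 1/√(0.114·4.03e-06) = 1475 rad/s.
Step 2 — f₀ = ω₀/(2π) = 234.8 Hz.
Step 3 — Parallel Q: Q = R/(ω₀L) = 321/(1475·0.114) = 1.909.
Step 4 — Bandwidth: Δω = ω₀/Q = 773 rad/s; BW = Δω/(2π) = 123 Hz.

(a) f₀ = 234.8 Hz  (b) Q = 1.909  (c) BW = 123 Hz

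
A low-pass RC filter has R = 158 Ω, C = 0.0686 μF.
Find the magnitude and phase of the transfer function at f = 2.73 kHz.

Step 1 — Angular frequency: ω = 2π·2730 = 1.715e+04 rad/s.
Step 2 — Transfer function: H(jω) = 1/(1 + jωRC).
Step 3 — Denominator: 1 + jωRC = 1 + j·1.715e+04·158·6.86e-08 = 1 + j0.1859.
Step 4 — H = 0.9666 - j0.1797.
Step 5 — Magnitude: |H| = 0.9832 (-0.1 dB); phase: φ = -10.5°.

|H| = 0.9832 (-0.1 dB), φ = -10.5°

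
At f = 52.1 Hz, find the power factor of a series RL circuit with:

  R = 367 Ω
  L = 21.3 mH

Step 1 — Angular frequency: ω = 2π·f = 2π·52.1 = 327.4 rad/s.
Step 2 — Component impedances:
  R: Z = R = 367 Ω
  L: Z = jωL = j·327.4·0.0213 = 0 + j6.973 Ω
Step 3 — Series combination: Z_total = R + L = 367 + j6.973 Ω = 367.1∠1.1° Ω.
Step 4 — Power factor: PF = cos(φ) = Re(Z)/|Z| = 367/367.07 = 0.9998.
Step 5 — Type: Im(Z) = 6.973 ⇒ lagging (phase φ = 1.1°).

PF = 0.9998 (lagging, φ = 1.1°)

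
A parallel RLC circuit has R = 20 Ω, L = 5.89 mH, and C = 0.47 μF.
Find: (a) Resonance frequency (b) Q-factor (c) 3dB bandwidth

Step 1 — Resonance: ω₀ = 1/√(LC) = 1/√(0.00589·4.7e-07) = 1.901e+04 rad/s.
Step 2 — f₀ = ω₀/(2π) = 3025 Hz.
Step 3 — Parallel Q: Q = R/(ω₀L) = 20/(1.901e+04·0.00589) = 0.1787.
Step 4 — Bandwidth: Δω = ω₀/Q = 1.064e+05 rad/s; BW = Δω/(2π) = 1.693e+04 Hz.

(a) f₀ = 3025 Hz  (b) Q = 0.1787  (c) BW = 1.693e+04 Hz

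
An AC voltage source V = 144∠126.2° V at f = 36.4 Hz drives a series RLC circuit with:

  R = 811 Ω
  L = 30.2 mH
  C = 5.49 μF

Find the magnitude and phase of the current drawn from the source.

Step 1 — Angular frequency: ω = 2π·f = 2π·36.4 = 228.7 rad/s.
Step 2 — Component impedances:
  R: Z = R = 811 Ω
  L: Z = jωL = j·228.7·0.0302 = 0 + j6.907 Ω
  C: Z = 1/(jωC) = -j/(ω·C) = 0 - j796.4 Ω
Step 3 — Series combination: Z_total = R + L + C = 811 - j789.5 Ω = 1132∠-44.2° Ω.
Step 4 — Source phasor: V = 144∠126.2° V = -85.05 + j116.2 V.
Step 5 — Ohm's law: I = V / Z_total = (-85.05 + j116.2) / (811 - j789.5) = -0.1255 + j0.02115 A.
Step 6 — Convert to polar: |I| = 0.1272 A, ∠I = 170.4°.

I = 0.1272∠170.4° A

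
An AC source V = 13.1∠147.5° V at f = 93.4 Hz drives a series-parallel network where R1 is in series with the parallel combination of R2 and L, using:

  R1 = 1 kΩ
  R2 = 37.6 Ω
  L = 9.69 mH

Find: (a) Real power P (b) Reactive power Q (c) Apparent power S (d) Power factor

Step 1 — Angular frequency: ω = 2π·f = 2π·93.4 = 586.8 rad/s.
Step 2 — Component impedances:
  R1: Z = R = 1000 Ω
  R2: Z = R = 37.6 Ω
  L: Z = jωL = j·586.8·0.00969 = 0 + j5.687 Ω
Step 3 — Parallel branch: R2 || L = 1/(1/R2 + 1/L) = 0.8408 + j5.559 Ω.
Step 4 — Series with R1: Z_total = R1 + (R2 || L) = 1001 + j5.559 Ω = 1001∠0.3° Ω.
Step 5 — Source phasor: V = 13.1∠147.5° V = -11.05 + j7.039 V.
Step 6 — Current: I = V / Z = -0.011 + j0.007094 A = 0.01309∠147.2° A.
Step 7 — Complex power: S = V·I* = 0.1715 + j0.0009524 VA.
Step 8 — Real power: P = Re(S) = 0.1715 W.
Step 9 — Reactive power: Q = Im(S) = 0.0009524 VAR.
Step 10 — Apparent power: |S| = 0.1715 VA.
Step 11 — Power factor: PF = P/|S| = 1 (lagging).

(a) P = 0.1715 W  (b) Q = 0.0009524 VAR  (c) S = 0.1715 VA  (d) PF = 1 (lagging)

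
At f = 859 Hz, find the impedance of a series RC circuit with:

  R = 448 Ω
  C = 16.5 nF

Step 1 — Angular frequency: ω = 2π·f = 2π·859 = 5397 rad/s.
Step 2 — Component impedances:
  R: Z = R = 448 Ω
  C: Z = 1/(jωC) = -j/(ω·C) = 0 - j1.123e+04 Ω
Step 3 — Series combination: Z_total = R + C = 448 - j1.123e+04 Ω = 1.124e+04∠-87.7° Ω.

Z = 448 - j1.123e+04 Ω = 1.124e+04∠-87.7° Ω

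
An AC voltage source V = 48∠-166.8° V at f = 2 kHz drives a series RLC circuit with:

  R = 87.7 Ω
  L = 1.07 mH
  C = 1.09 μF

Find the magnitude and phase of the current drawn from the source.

Step 1 — Angular frequency: ω = 2π·f = 2π·2000 = 1.257e+04 rad/s.
Step 2 — Component impedances:
  R: Z = R = 87.7 Ω
  L: Z = jωL = j·1.257e+04·0.00107 = 0 + j13.45 Ω
  C: Z = 1/(jωC) = -j/(ω·C) = 0 - j73.01 Ω
Step 3 — Series combination: Z_total = R + L + C = 87.7 - j59.56 Ω = 106∠-34.2° Ω.
Step 4 — Source phasor: V = 48∠-166.8° V = -46.73 - j10.96 V.
Step 5 — Ohm's law: I = V / Z_total = (-46.73 - j10.96) / (87.7 - j59.56) = -0.3066 - j0.3332 A.
Step 6 — Convert to polar: |I| = 0.4528 A, ∠I = -132.6°.

I = 0.4528∠-132.6° A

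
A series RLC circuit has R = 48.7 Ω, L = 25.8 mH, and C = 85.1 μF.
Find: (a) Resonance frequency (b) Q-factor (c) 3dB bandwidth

Step 1 — Resonance: ω₀ = 1/√(LC) = 1/√(0.0258·8.51e-05) = 674.9 rad/s.
Step 2 — f₀ = ω₀/(2π) = 107.4 Hz.
Step 3 — Series Q: Q = ω₀L/R = 674.9·0.0258/48.7 = 0.3575.
Step 4 — Bandwidth: Δω = ω₀/Q = 1888 rad/s; BW = Δω/(2π) = 300.4 Hz.

(a) f₀ = 107.4 Hz  (b) Q = 0.3575  (c) BW = 300.4 Hz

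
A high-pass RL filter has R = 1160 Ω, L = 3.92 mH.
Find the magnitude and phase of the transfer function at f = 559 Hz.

Step 1 — Angular frequency: ω = 2π·559 = 3512 rad/s.
Step 2 — Transfer function: H(jω) = jωL/(R + jωL).
Step 3 — Numerator jωL = j·13.77; denominator R + jωL = 1160 + j13.77.
Step 4 — H = 0.0001409 + j0.01187.
Step 5 — Magnitude: |H| = 0.01187 (-38.5 dB); phase: φ = 89.3°.

|H| = 0.01187 (-38.5 dB), φ = 89.3°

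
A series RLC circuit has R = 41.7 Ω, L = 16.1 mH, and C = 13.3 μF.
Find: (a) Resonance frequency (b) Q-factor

Step 1 — Resonance condition Im(Z)=0 gives ω₀ = 1/√(LC).
Step 2 — ω₀ = 1/√(0.0161·1.33e-05) = 2161 rad/s.
Step 3 — f₀ = ω₀/(2π) = 343.9 Hz.
Step 4 — Series Q: Q = ω₀L/R = 2161·0.0161/41.7 = 0.8344.

(a) f₀ = 343.9 Hz  (b) Q = 0.8344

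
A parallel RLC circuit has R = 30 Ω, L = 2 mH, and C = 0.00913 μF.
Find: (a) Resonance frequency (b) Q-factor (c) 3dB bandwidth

Step 1 — Resonance: ω₀ = 1/√(LC) = 1/√(0.002·9.13e-09) = 2.34e+05 rad/s.
Step 2 — f₀ = ω₀/(2π) = 3.725e+04 Hz.
Step 3 — Parallel Q: Q = R/(ω₀L) = 30/(2.34e+05·0.002) = 0.0641.
Step 4 — Bandwidth: Δω = ω₀/Q = 3.651e+06 rad/s; BW = Δω/(2π) = 5.811e+05 Hz.

(a) f₀ = 3.725e+04 Hz  (b) Q = 0.0641  (c) BW = 5.811e+05 Hz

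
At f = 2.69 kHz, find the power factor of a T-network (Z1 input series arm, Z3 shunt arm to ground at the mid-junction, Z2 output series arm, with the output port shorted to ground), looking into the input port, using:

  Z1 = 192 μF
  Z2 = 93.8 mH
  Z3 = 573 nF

Step 1 — Angular frequency: ω = 2π·f = 2π·2690 = 1.69e+04 rad/s.
Step 2 — Component impedances:
  Z1: Z = 1/(jωC) = -j/(ω·C) = 0 - j0.3082 Ω
  Z2: Z = jωL = j·1.69e+04·0.0938 = 0 + j1585 Ω
  Z3: Z = 1/(jωC) = -j/(ω·C) = 0 - j103.3 Ω
Step 3 — With the output port shorted to ground, the output series arm Z2 runs from the junction to ground; the shunt arm Z3 also runs from the junction to ground. They appear in parallel: Z3 || Z2 = 0 - j110.4 Ω.
Step 4 — Series with input arm Z1: Z_in = Z1 + (Z3 || Z2) = 0 - j110.8 Ω = 110.8∠-90.0° Ω.
Step 5 — Power factor: PF = cos(φ) = Re(Z)/|Z| = 0/110.8 = 0.
Step 6 — Type: Im(Z) = -110.8 ⇒ leading (phase φ = -90.0°).

PF = 0 (leading, φ = -90.0°)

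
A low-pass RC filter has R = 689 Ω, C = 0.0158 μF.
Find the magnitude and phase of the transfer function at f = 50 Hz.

Step 1 — Angular frequency: ω = 2π·50 = 314.2 rad/s.
Step 2 — Transfer function: H(jω) = 1/(1 + jωRC).
Step 3 — Denominator: 1 + jωRC = 1 + j·314.2·689·1.58e-08 = 1 + j0.00342.
Step 4 — H = 1 - j0.00342.
Step 5 — Magnitude: |H| = 1 (-0.0 dB); phase: φ = -0.2°.

|H| = 1 (-0.0 dB), φ = -0.2°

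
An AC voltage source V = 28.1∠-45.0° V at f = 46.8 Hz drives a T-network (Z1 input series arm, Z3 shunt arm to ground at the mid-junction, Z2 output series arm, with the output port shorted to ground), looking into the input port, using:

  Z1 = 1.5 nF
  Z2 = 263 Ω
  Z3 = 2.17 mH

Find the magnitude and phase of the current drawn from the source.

Step 1 — Angular frequency: ω = 2π·f = 2π·46.8 = 294.1 rad/s.
Step 2 — Component impedances:
  Z1: Z = 1/(jωC) = -j/(ω·C) = 0 - j2.267e+06 Ω
  Z2: Z = R = 263 Ω
  Z3: Z = jωL = j·294.1·0.00217 = 0 + j0.6381 Ω
Step 3 — With the output port shorted to ground, the output series arm Z2 runs from the junction to ground; the shunt arm Z3 also runs from the junction to ground. They appear in parallel: Z3 || Z2 = 0.001548 + j0.6381 Ω.
Step 4 — Series with input arm Z1: Z_in = Z1 + (Z3 || Z2) = 0 - j2.267e+06 Ω = 2.267e+06∠-90.0° Ω.
Step 5 — Source phasor: V = 28.1∠-45.0° V = 19.87 - j19.87 V.
Step 6 — Ohm's law: I = V / Z_total = (19.87 - j19.87) / (0 - j2.267e+06) = 8.764e-06 + j8.764e-06 A.
Step 7 — Convert to polar: |I| = 1.239e-05 A, ∠I = 45.0°.

I = 1.239e-05∠45.0° A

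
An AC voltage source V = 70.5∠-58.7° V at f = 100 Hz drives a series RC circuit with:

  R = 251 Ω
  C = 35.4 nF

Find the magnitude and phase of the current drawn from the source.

Step 1 — Angular frequency: ω = 2π·f = 2π·100 = 628.3 rad/s.
Step 2 — Component impedances:
  R: Z = R = 251 Ω
  C: Z = 1/(jωC) = -j/(ω·C) = 0 - j4.496e+04 Ω
Step 3 — Series combination: Z_total = R + C = 251 - j4.496e+04 Ω = 4.496e+04∠-89.7° Ω.
Step 4 — Source phasor: V = 70.5∠-58.7° V = 36.63 - j60.24 V.
Step 5 — Ohm's law: I = V / Z_total = (36.63 - j60.24) / (251 - j4.496e+04) = 0.001344 + j0.0008071 A.
Step 6 — Convert to polar: |I| = 0.001568 A, ∠I = 31.0°.

I = 0.001568∠31.0° A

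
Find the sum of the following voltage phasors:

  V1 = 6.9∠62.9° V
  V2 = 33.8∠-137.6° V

Step 1 — Convert each phasor to rectangular form:
  V1 = 6.9·(cos(62.9°) + j·sin(62.9°)) = 3.143 + j6.142 V
  V2 = 33.8·(cos(-137.6°) + j·sin(-137.6°)) = -24.96 - j22.79 V
Step 2 — Sum components: V_total = -21.82 - j16.65 V.
Step 3 — Convert to polar: |V_total| = 27.44 V, ∠V_total = -142.7°.

V_total = 27.44∠-142.7° V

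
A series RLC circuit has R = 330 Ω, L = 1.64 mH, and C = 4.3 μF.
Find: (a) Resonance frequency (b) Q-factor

Step 1 — Resonance condition Im(Z)=0 gives ω₀ = 1/√(LC).
Step 2 — ω₀ = 1/√(0.00164·4.3e-06) = 1.191e+04 rad/s.
Step 3 — f₀ = ω₀/(2π) = 1895 Hz.
Step 4 — Series Q: Q = ω₀L/R = 1.191e+04·0.00164/330 = 0.05918.

(a) f₀ = 1895 Hz  (b) Q = 0.05918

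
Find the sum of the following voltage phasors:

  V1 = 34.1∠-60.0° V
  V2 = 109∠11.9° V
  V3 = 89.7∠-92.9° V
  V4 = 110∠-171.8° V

Step 1 — Convert each phasor to rectangular form:
  V1 = 34.1·(cos(-60.0°) + j·sin(-60.0°)) = 17.05 - j29.53 V
  V2 = 109·(cos(11.9°) + j·sin(11.9°)) = 106.7 + j22.48 V
  V3 = 89.7·(cos(-92.9°) + j·sin(-92.9°)) = -4.538 - j89.59 V
  V4 = 110·(cos(-171.8°) + j·sin(-171.8°)) = -108.9 - j15.69 V
Step 2 — Sum components: V_total = 10.29 - j112.3 V.
Step 3 — Convert to polar: |V_total| = 112.8 V, ∠V_total = -84.8°.

V_total = 112.8∠-84.8° V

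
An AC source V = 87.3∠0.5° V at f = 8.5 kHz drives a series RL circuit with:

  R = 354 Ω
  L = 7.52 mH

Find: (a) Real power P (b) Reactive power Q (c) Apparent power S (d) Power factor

Step 1 — Angular frequency: ω = 2π·f = 2π·8500 = 5.341e+04 rad/s.
Step 2 — Component impedances:
  R: Z = R = 354 Ω
  L: Z = jωL = j·5.341e+04·0.00752 = 0 + j401.6 Ω
Step 3 — Series combination: Z_total = R + L = 354 + j401.6 Ω = 535.4∠48.6° Ω.
Step 4 — Source phasor: V = 87.3∠0.5° V = 87.3 + j0.7618 V.
Step 5 — Current: I = V / Z = 0.1089 - j0.1214 A = 0.1631∠-48.1° A.
Step 6 — Complex power: S = V·I* = 9.413 + j10.68 VA.
Step 7 — Real power: P = Re(S) = 9.413 W.
Step 8 — Reactive power: Q = Im(S) = 10.68 VAR.
Step 9 — Apparent power: |S| = 14.24 VA.
Step 10 — Power factor: PF = P/|S| = 0.6612 (lagging).

(a) P = 9.413 W  (b) Q = 10.68 VAR  (c) S = 14.24 VA  (d) PF = 0.6612 (lagging)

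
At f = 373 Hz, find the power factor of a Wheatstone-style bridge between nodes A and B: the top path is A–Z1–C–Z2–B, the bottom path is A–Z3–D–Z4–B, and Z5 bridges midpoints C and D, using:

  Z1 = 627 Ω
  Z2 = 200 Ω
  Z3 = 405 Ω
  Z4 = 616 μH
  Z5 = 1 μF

Step 1 — Angular frequency: ω = 2π·f = 2π·373 = 2344 rad/s.
Step 2 — Component impedances:
  Z1: Z = R = 627 Ω
  Z2: Z = R = 200 Ω
  Z3: Z = R = 405 Ω
  Z4: Z = jωL = j·2344·0.000616 = 0 + j1.444 Ω
  Z5: Z = 1/(jωC) = -j/(ω·C) = 0 - j426.7 Ω
Step 3 — Bridge requires nodal analysis (the Z5 bridge couples midpoints C and D, so the two paths cannot be reduced to a simple series/parallel combination). Setting node B to ground and injecting 1 A at node A, the 3-node admittance system at A, C, D solves to V_A = Z_AB = 268.2 - j8.055 Ω = 268.3∠-1.7° Ω.
Step 4 — Power factor: PF = cos(φ) = Re(Z)/|Z| = 268.1865/268.3075 = 0.9995.
Step 5 — Type: Im(Z) = -8.055 ⇒ leading (phase φ = -1.7°).

PF = 0.9995 (leading, φ = -1.7°)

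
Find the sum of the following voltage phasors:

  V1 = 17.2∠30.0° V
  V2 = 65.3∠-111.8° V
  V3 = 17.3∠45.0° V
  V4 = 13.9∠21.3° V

Step 1 — Convert each phasor to rectangular form:
  V1 = 17.2·(cos(30.0°) + j·sin(30.0°)) = 14.9 + j8.6 V
  V2 = 65.3·(cos(-111.8°) + j·sin(-111.8°)) = -24.25 - j60.63 V
  V3 = 17.3·(cos(45.0°) + j·sin(45.0°)) = 12.23 + j12.23 V
  V4 = 13.9·(cos(21.3°) + j·sin(21.3°)) = 12.95 + j5.049 V
Step 2 — Sum components: V_total = 15.83 - j34.75 V.
Step 3 — Convert to polar: |V_total| = 38.18 V, ∠V_total = -65.5°.

V_total = 38.18∠-65.5° V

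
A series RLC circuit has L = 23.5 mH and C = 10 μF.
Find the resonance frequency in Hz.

Step 1 — Resonance condition Im(Z)=0 gives ω₀ = 1/√(LC).
Step 2 — ω₀ = 1/√(0.0235·1e-05) = 2063 rad/s.
Step 3 — f₀ = ω₀/(2π) = 328.3 Hz.

f₀ = 328.3 Hz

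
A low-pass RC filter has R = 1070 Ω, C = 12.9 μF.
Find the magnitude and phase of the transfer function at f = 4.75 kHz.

Step 1 — Angular frequency: ω = 2π·4750 = 2.985e+04 rad/s.
Step 2 — Transfer function: H(jω) = 1/(1 + jωRC).
Step 3 — Denominator: 1 + jωRC = 1 + j·2.985e+04·1070·1.29e-05 = 1 + j412.
Step 4 — H = 5.893e-06 - j0.002427.
Step 5 — Magnitude: |H| = 0.002427 (-52.3 dB); phase: φ = -89.9°.

|H| = 0.002427 (-52.3 dB), φ = -89.9°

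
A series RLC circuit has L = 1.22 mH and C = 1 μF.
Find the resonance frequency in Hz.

Step 1 — Resonance condition Im(Z)=0 gives ω₀ = 1/√(LC).
Step 2 — ω₀ = 1/√(0.00122·1e-06) = 2.863e+04 rad/s.
Step 3 — f₀ = ω₀/(2π) = 4557 Hz.

f₀ = 4557 Hz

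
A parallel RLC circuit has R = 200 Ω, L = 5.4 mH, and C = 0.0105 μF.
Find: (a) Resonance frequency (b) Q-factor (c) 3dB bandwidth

Step 1 — Resonance: ω₀ = 1/√(LC) = 1/√(0.0054·1.05e-08) = 1.328e+05 rad/s.
Step 2 — f₀ = ω₀/(2π) = 2.114e+04 Hz.
Step 3 — Parallel Q: Q = R/(ω₀L) = 200/(1.328e+05·0.0054) = 0.2789.
Step 4 — Bandwidth: Δω = ω₀/Q = 4.762e+05 rad/s; BW = Δω/(2π) = 7.579e+04 Hz.

(a) f₀ = 2.114e+04 Hz  (b) Q = 0.2789  (c) BW = 7.579e+04 Hz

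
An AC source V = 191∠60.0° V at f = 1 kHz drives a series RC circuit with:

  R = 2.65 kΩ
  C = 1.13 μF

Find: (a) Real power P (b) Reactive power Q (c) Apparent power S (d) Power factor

Step 1 — Angular frequency: ω = 2π·f = 2π·1000 = 6283 rad/s.
Step 2 — Component impedances:
  R: Z = R = 2650 Ω
  C: Z = 1/(jωC) = -j/(ω·C) = 0 - j140.8 Ω
Step 3 — Series combination: Z_total = R + C = 2650 - j140.8 Ω = 2654∠-3.0° Ω.
Step 4 — Source phasor: V = 191∠60.0° V = 95.5 + j165.4 V.
Step 5 — Current: I = V / Z = 0.03263 + j0.06415 A = 0.07197∠63.0° A.
Step 6 — Complex power: S = V·I* = 13.73 - j0.7296 VA.
Step 7 — Real power: P = Re(S) = 13.73 W.
Step 8 — Reactive power: Q = Im(S) = -0.7296 VAR.
Step 9 — Apparent power: |S| = 13.75 VA.
Step 10 — Power factor: PF = P/|S| = 0.9986 (leading).

(a) P = 13.73 W  (b) Q = -0.7296 VAR  (c) S = 13.75 VA  (d) PF = 0.9986 (leading)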